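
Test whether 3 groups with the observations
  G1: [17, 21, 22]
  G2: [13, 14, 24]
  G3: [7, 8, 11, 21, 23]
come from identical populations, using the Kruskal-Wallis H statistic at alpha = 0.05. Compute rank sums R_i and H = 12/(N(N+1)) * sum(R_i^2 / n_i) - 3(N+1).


Step 1: Combine all N = 11 observations and assign midranks.
sorted (value, group, rank): (7,G3,1), (8,G3,2), (11,G3,3), (13,G2,4), (14,G2,5), (17,G1,6), (21,G1,7.5), (21,G3,7.5), (22,G1,9), (23,G3,10), (24,G2,11)
Step 2: Sum ranks within each group.
R_1 = 22.5 (n_1 = 3)
R_2 = 20 (n_2 = 3)
R_3 = 23.5 (n_3 = 5)
Step 3: H = 12/(N(N+1)) * sum(R_i^2/n_i) - 3(N+1)
     = 12/(11*12) * (22.5^2/3 + 20^2/3 + 23.5^2/5) - 3*12
     = 0.090909 * 412.533 - 36
     = 1.503030.
Step 4: Ties present; correction factor C = 1 - 6/(11^3 - 11) = 0.995455. Corrected H = 1.503030 / 0.995455 = 1.509893.
Step 5: Under H0, H ~ chi^2(2); p-value = 0.470036.
Step 6: alpha = 0.05. fail to reject H0.

H = 1.5099, df = 2, p = 0.470036, fail to reject H0.


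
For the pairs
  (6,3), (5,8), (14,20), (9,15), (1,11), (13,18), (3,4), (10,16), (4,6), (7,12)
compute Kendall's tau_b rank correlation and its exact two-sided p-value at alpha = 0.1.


Step 1: Enumerate the 45 unordered pairs (i,j) with i<j and classify each by sign(x_j-x_i) * sign(y_j-y_i).
  (1,2):dx=-1,dy=+5->D; (1,3):dx=+8,dy=+17->C; (1,4):dx=+3,dy=+12->C; (1,5):dx=-5,dy=+8->D
  (1,6):dx=+7,dy=+15->C; (1,7):dx=-3,dy=+1->D; (1,8):dx=+4,dy=+13->C; (1,9):dx=-2,dy=+3->D
  (1,10):dx=+1,dy=+9->C; (2,3):dx=+9,dy=+12->C; (2,4):dx=+4,dy=+7->C; (2,5):dx=-4,dy=+3->D
  (2,6):dx=+8,dy=+10->C; (2,7):dx=-2,dy=-4->C; (2,8):dx=+5,dy=+8->C; (2,9):dx=-1,dy=-2->C
  (2,10):dx=+2,dy=+4->C; (3,4):dx=-5,dy=-5->C; (3,5):dx=-13,dy=-9->C; (3,6):dx=-1,dy=-2->C
  (3,7):dx=-11,dy=-16->C; (3,8):dx=-4,dy=-4->C; (3,9):dx=-10,dy=-14->C; (3,10):dx=-7,dy=-8->C
  (4,5):dx=-8,dy=-4->C; (4,6):dx=+4,dy=+3->C; (4,7):dx=-6,dy=-11->C; (4,8):dx=+1,dy=+1->C
  (4,9):dx=-5,dy=-9->C; (4,10):dx=-2,dy=-3->C; (5,6):dx=+12,dy=+7->C; (5,7):dx=+2,dy=-7->D
  (5,8):dx=+9,dy=+5->C; (5,9):dx=+3,dy=-5->D; (5,10):dx=+6,dy=+1->C; (6,7):dx=-10,dy=-14->C
  (6,8):dx=-3,dy=-2->C; (6,9):dx=-9,dy=-12->C; (6,10):dx=-6,dy=-6->C; (7,8):dx=+7,dy=+12->C
  (7,9):dx=+1,dy=+2->C; (7,10):dx=+4,dy=+8->C; (8,9):dx=-6,dy=-10->C; (8,10):dx=-3,dy=-4->C
  (9,10):dx=+3,dy=+6->C
Step 2: C = 38, D = 7, total pairs = 45.
Step 3: tau = (C - D)/(n(n-1)/2) = (38 - 7)/45 = 0.688889.
Step 4: Exact two-sided p-value (enumerate n! = 3628800 permutations of y under H0): p = 0.004687.
Step 5: alpha = 0.1. reject H0.

tau_b = 0.6889 (C=38, D=7), p = 0.004687, reject H0.


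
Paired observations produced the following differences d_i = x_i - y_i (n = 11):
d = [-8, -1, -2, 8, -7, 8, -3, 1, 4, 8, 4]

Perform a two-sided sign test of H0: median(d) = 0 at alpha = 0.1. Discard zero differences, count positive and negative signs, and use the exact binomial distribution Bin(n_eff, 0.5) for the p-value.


Step 1: Discard zero differences. Original n = 11; n_eff = number of nonzero differences = 11.
Nonzero differences (with sign): -8, -1, -2, +8, -7, +8, -3, +1, +4, +8, +4
Step 2: Count signs: positive = 6, negative = 5.
Step 3: Under H0: P(positive) = 0.5, so the number of positives S ~ Bin(11, 0.5).
Step 4: Two-sided exact p-value = sum of Bin(11,0.5) probabilities at or below the observed probability = 1.000000.
Step 5: alpha = 0.1. fail to reject H0.

n_eff = 11, pos = 6, neg = 5, p = 1.000000, fail to reject H0.


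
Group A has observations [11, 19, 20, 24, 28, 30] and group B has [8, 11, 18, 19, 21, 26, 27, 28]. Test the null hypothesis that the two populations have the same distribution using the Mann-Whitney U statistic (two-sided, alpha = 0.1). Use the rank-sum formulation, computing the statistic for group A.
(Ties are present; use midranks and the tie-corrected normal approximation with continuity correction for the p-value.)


Step 1: Combine and sort all 14 observations; assign midranks.
sorted (value, group): (8,Y), (11,X), (11,Y), (18,Y), (19,X), (19,Y), (20,X), (21,Y), (24,X), (26,Y), (27,Y), (28,X), (28,Y), (30,X)
ranks: 8->1, 11->2.5, 11->2.5, 18->4, 19->5.5, 19->5.5, 20->7, 21->8, 24->9, 26->10, 27->11, 28->12.5, 28->12.5, 30->14
Step 2: Rank sum for X: R1 = 2.5 + 5.5 + 7 + 9 + 12.5 + 14 = 50.5.
Step 3: U_X = R1 - n1(n1+1)/2 = 50.5 - 6*7/2 = 50.5 - 21 = 29.5.
       U_Y = n1*n2 - U_X = 48 - 29.5 = 18.5.
Step 4: Ties are present, so use the tie-corrected normal approximation (with continuity correction) for the p-value.
Step 5: p-value = 0.517221; compare to alpha = 0.1. fail to reject H0.

U_X = 29.5, p = 0.517221, fail to reject H0 at alpha = 0.1.


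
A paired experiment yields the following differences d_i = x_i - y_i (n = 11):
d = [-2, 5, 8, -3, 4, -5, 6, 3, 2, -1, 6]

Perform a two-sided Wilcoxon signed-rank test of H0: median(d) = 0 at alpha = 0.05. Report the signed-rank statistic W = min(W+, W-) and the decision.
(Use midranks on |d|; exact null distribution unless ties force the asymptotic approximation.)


Step 1: Drop any zero differences (none here) and take |d_i|.
|d| = [2, 5, 8, 3, 4, 5, 6, 3, 2, 1, 6]
Step 2: Midrank |d_i| (ties get averaged ranks).
ranks: |2|->2.5, |5|->7.5, |8|->11, |3|->4.5, |4|->6, |5|->7.5, |6|->9.5, |3|->4.5, |2|->2.5, |1|->1, |6|->9.5
Step 3: Attach original signs; sum ranks with positive sign and with negative sign.
W+ = 7.5 + 11 + 6 + 9.5 + 4.5 + 2.5 + 9.5 = 50.5
W- = 2.5 + 4.5 + 7.5 + 1 = 15.5
(Check: W+ + W- = 66 should equal n(n+1)/2 = 66.)
Step 4: Test statistic W = min(W+, W-) = 15.5.
Step 5: Ties in |d|, so use the tie-corrected normal approximation.
        E[W] = n(n+1)/4 = 11*12/4 = 33.
        Tie groups: |d|=2 (t=2), |d|=3 (t=2), |d|=5 (t=2), |d|=6 (t=2); sum(t^3 - t) = 24.
        Var[W] = n(n+1)(2n+1)/24 - sum(t^3-t)/48 = 3036/24 - 24/48 = 126.
        z = (W - E[W]) / sqrt(Var[W]) = (15.5 - 33) / 11.2250 = -1.5590.
        Two-sided p = 2*Phi(z) = 0.118991.
Step 6: alpha = 0.05. fail to reject H0.

W+ = 50.5, W- = 15.5, W = min = 15.5, p = 0.118991, fail to reject H0.


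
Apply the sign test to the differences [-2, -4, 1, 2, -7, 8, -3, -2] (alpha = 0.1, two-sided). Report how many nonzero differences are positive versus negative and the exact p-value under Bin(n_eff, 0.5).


Step 1: Discard zero differences. Original n = 8; n_eff = number of nonzero differences = 8.
Nonzero differences (with sign): -2, -4, +1, +2, -7, +8, -3, -2
Step 2: Count signs: positive = 3, negative = 5.
Step 3: Under H0: P(positive) = 0.5, so the number of positives S ~ Bin(8, 0.5).
Step 4: Two-sided exact p-value = sum of Bin(8,0.5) probabilities at or below the observed probability = 0.726562.
Step 5: alpha = 0.1. fail to reject H0.

n_eff = 8, pos = 3, neg = 5, p = 0.726562, fail to reject H0.


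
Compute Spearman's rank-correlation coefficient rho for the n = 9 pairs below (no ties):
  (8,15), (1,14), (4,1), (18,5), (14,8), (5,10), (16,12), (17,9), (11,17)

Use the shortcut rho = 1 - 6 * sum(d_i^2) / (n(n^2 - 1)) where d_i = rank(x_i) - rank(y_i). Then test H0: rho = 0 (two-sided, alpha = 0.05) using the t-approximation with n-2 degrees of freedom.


Step 1: Rank x and y separately (midranks; no ties here).
rank(x): 8->4, 1->1, 4->2, 18->9, 14->6, 5->3, 16->7, 17->8, 11->5
rank(y): 15->8, 14->7, 1->1, 5->2, 8->3, 10->5, 12->6, 9->4, 17->9
Step 2: d_i = R_x(i) - R_y(i); compute d_i^2.
  (4-8)^2=16, (1-7)^2=36, (2-1)^2=1, (9-2)^2=49, (6-3)^2=9, (3-5)^2=4, (7-6)^2=1, (8-4)^2=16, (5-9)^2=16
sum(d^2) = 148.
Step 3: rho = 1 - 6*148 / (9*(9^2 - 1)) = 1 - 888/720 = -0.233333.
Step 4: Under H0, t = rho * sqrt((n-2)/(1-rho^2)) = -0.6349 ~ t(7).
Step 5: Two-sided p-value from the t-distribution with 7 df = 0.545699.
Step 6: alpha = 0.05. fail to reject H0.

rho = -0.2333, p = 0.545699, fail to reject H0 at alpha = 0.05.


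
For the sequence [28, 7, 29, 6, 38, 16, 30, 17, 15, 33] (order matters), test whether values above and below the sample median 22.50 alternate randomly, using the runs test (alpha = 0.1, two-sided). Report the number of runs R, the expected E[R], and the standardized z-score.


Step 1: Compute median = 22.50; label A = above, B = below.
Labels in order: ABABABABBA  (n_A = 5, n_B = 5)
Step 2: Count runs R = 9.
Step 3: Under H0 (random ordering), E[R] = 2*n_A*n_B/(n_A+n_B) + 1 = 2*5*5/10 + 1 = 6.0000.
        Var[R] = 2*n_A*n_B*(2*n_A*n_B - n_A - n_B) / ((n_A+n_B)^2 * (n_A+n_B-1)) = 2000/900 = 2.2222.
        SD[R] = 1.4907.
Step 4: Continuity-corrected z = (R - 0.5 - E[R]) / SD[R] = (9 - 0.5 - 6.0000) / 1.4907 = 1.6771.
Step 5: Two-sided p-value via normal approximation = 2*(1 - Phi(|z|)) = 0.093533.
Step 6: alpha = 0.1. reject H0.

R = 9, z = 1.6771, p = 0.093533, reject H0.


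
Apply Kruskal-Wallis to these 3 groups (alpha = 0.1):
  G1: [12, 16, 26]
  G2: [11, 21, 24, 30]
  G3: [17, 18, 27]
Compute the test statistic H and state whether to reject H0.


Step 1: Combine all N = 10 observations and assign midranks.
sorted (value, group, rank): (11,G2,1), (12,G1,2), (16,G1,3), (17,G3,4), (18,G3,5), (21,G2,6), (24,G2,7), (26,G1,8), (27,G3,9), (30,G2,10)
Step 2: Sum ranks within each group.
R_1 = 13 (n_1 = 3)
R_2 = 24 (n_2 = 4)
R_3 = 18 (n_3 = 3)
Step 3: H = 12/(N(N+1)) * sum(R_i^2/n_i) - 3(N+1)
     = 12/(10*11) * (13^2/3 + 24^2/4 + 18^2/3) - 3*11
     = 0.109091 * 308.333 - 33
     = 0.636364.
Step 4: No ties, so H is used without correction.
Step 5: Under H0, H ~ chi^2(2); p-value = 0.727471.
Step 6: alpha = 0.1. fail to reject H0.

H = 0.6364, df = 2, p = 0.727471, fail to reject H0.


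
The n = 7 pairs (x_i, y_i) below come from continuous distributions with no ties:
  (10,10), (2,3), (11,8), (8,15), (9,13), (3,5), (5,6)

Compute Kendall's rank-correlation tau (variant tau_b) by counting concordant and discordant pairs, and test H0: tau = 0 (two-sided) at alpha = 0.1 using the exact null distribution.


Step 1: Enumerate the 21 unordered pairs (i,j) with i<j and classify each by sign(x_j-x_i) * sign(y_j-y_i).
  (1,2):dx=-8,dy=-7->C; (1,3):dx=+1,dy=-2->D; (1,4):dx=-2,dy=+5->D; (1,5):dx=-1,dy=+3->D
  (1,6):dx=-7,dy=-5->C; (1,7):dx=-5,dy=-4->C; (2,3):dx=+9,dy=+5->C; (2,4):dx=+6,dy=+12->C
  (2,5):dx=+7,dy=+10->C; (2,6):dx=+1,dy=+2->C; (2,7):dx=+3,dy=+3->C; (3,4):dx=-3,dy=+7->D
  (3,5):dx=-2,dy=+5->D; (3,6):dx=-8,dy=-3->C; (3,7):dx=-6,dy=-2->C; (4,5):dx=+1,dy=-2->D
  (4,6):dx=-5,dy=-10->C; (4,7):dx=-3,dy=-9->C; (5,6):dx=-6,dy=-8->C; (5,7):dx=-4,dy=-7->C
  (6,7):dx=+2,dy=+1->C
Step 2: C = 15, D = 6, total pairs = 21.
Step 3: tau = (C - D)/(n(n-1)/2) = (15 - 6)/21 = 0.428571.
Step 4: Exact two-sided p-value (enumerate n! = 5040 permutations of y under H0): p = 0.238889.
Step 5: alpha = 0.1. fail to reject H0.

tau_b = 0.4286 (C=15, D=6), p = 0.238889, fail to reject H0.


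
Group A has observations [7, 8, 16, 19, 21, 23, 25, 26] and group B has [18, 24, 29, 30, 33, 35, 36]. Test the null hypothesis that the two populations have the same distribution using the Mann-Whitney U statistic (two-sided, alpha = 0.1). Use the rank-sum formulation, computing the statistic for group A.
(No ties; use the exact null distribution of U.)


Step 1: Combine and sort all 15 observations; assign midranks.
sorted (value, group): (7,X), (8,X), (16,X), (18,Y), (19,X), (21,X), (23,X), (24,Y), (25,X), (26,X), (29,Y), (30,Y), (33,Y), (35,Y), (36,Y)
ranks: 7->1, 8->2, 16->3, 18->4, 19->5, 21->6, 23->7, 24->8, 25->9, 26->10, 29->11, 30->12, 33->13, 35->14, 36->15
Step 2: Rank sum for X: R1 = 1 + 2 + 3 + 5 + 6 + 7 + 9 + 10 = 43.
Step 3: U_X = R1 - n1(n1+1)/2 = 43 - 8*9/2 = 43 - 36 = 7.
       U_Y = n1*n2 - U_X = 56 - 7 = 49.
Step 4: No ties, so the exact null distribution of U (based on enumerating the C(15,8) = 6435 equally likely rank assignments) gives the two-sided p-value.
Step 5: p-value = 0.013986; compare to alpha = 0.1. reject H0.

U_X = 7, p = 0.013986, reject H0 at alpha = 0.1.


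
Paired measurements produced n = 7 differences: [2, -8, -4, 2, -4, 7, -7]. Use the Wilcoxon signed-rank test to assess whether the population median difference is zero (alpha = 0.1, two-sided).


Step 1: Drop any zero differences (none here) and take |d_i|.
|d| = [2, 8, 4, 2, 4, 7, 7]
Step 2: Midrank |d_i| (ties get averaged ranks).
ranks: |2|->1.5, |8|->7, |4|->3.5, |2|->1.5, |4|->3.5, |7|->5.5, |7|->5.5
Step 3: Attach original signs; sum ranks with positive sign and with negative sign.
W+ = 1.5 + 1.5 + 5.5 = 8.5
W- = 7 + 3.5 + 3.5 + 5.5 = 19.5
(Check: W+ + W- = 28 should equal n(n+1)/2 = 28.)
Step 4: Test statistic W = min(W+, W-) = 8.5.
Step 5: Ties in |d|, so use the tie-corrected normal approximation.
        E[W] = n(n+1)/4 = 7*8/4 = 14.
        Tie groups: |d|=2 (t=2), |d|=4 (t=2), |d|=7 (t=2); sum(t^3 - t) = 18.
        Var[W] = n(n+1)(2n+1)/24 - sum(t^3-t)/48 = 840/24 - 18/48 = 34.625.
        z = (W - E[W]) / sqrt(Var[W]) = (8.5 - 14) / 5.8843 = -0.9347.
        Two-sided p = 2*Phi(z) = 0.349948.
Step 6: alpha = 0.1. fail to reject H0.

W+ = 8.5, W- = 19.5, W = min = 8.5, p = 0.349948, fail to reject H0.


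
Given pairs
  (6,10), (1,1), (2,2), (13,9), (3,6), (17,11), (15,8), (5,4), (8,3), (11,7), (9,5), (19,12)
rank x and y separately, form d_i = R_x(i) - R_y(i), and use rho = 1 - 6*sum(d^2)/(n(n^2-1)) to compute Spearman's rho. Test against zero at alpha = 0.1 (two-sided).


Step 1: Rank x and y separately (midranks; no ties here).
rank(x): 6->5, 1->1, 2->2, 13->9, 3->3, 17->11, 15->10, 5->4, 8->6, 11->8, 9->7, 19->12
rank(y): 10->10, 1->1, 2->2, 9->9, 6->6, 11->11, 8->8, 4->4, 3->3, 7->7, 5->5, 12->12
Step 2: d_i = R_x(i) - R_y(i); compute d_i^2.
  (5-10)^2=25, (1-1)^2=0, (2-2)^2=0, (9-9)^2=0, (3-6)^2=9, (11-11)^2=0, (10-8)^2=4, (4-4)^2=0, (6-3)^2=9, (8-7)^2=1, (7-5)^2=4, (12-12)^2=0
sum(d^2) = 52.
Step 3: rho = 1 - 6*52 / (12*(12^2 - 1)) = 1 - 312/1716 = 0.818182.
Step 4: Under H0, t = rho * sqrt((n-2)/(1-rho^2)) = 4.5000 ~ t(10).
Step 5: Two-sided p-value from the t-distribution with 10 df = 0.001143.
Step 6: alpha = 0.1. reject H0.

rho = 0.8182, p = 0.001143, reject H0 at alpha = 0.1.


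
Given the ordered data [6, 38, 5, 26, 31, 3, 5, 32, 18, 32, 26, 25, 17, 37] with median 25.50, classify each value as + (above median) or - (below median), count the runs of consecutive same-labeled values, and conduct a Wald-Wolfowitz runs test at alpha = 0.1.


Step 1: Compute median = 25.50; label A = above, B = below.
Labels in order: BABAABBABAABBA  (n_A = 7, n_B = 7)
Step 2: Count runs R = 10.
Step 3: Under H0 (random ordering), E[R] = 2*n_A*n_B/(n_A+n_B) + 1 = 2*7*7/14 + 1 = 8.0000.
        Var[R] = 2*n_A*n_B*(2*n_A*n_B - n_A - n_B) / ((n_A+n_B)^2 * (n_A+n_B-1)) = 8232/2548 = 3.2308.
        SD[R] = 1.7974.
Step 4: Continuity-corrected z = (R - 0.5 - E[R]) / SD[R] = (10 - 0.5 - 8.0000) / 1.7974 = 0.8345.
Step 5: Two-sided p-value via normal approximation = 2*(1 - Phi(|z|)) = 0.403986.
Step 6: alpha = 0.1. fail to reject H0.

R = 10, z = 0.8345, p = 0.403986, fail to reject H0.


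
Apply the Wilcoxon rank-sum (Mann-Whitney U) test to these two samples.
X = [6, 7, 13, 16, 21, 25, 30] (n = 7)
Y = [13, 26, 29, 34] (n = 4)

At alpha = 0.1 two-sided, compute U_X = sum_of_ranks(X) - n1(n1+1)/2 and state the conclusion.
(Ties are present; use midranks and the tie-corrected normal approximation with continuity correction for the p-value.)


Step 1: Combine and sort all 11 observations; assign midranks.
sorted (value, group): (6,X), (7,X), (13,X), (13,Y), (16,X), (21,X), (25,X), (26,Y), (29,Y), (30,X), (34,Y)
ranks: 6->1, 7->2, 13->3.5, 13->3.5, 16->5, 21->6, 25->7, 26->8, 29->9, 30->10, 34->11
Step 2: Rank sum for X: R1 = 1 + 2 + 3.5 + 5 + 6 + 7 + 10 = 34.5.
Step 3: U_X = R1 - n1(n1+1)/2 = 34.5 - 7*8/2 = 34.5 - 28 = 6.5.
       U_Y = n1*n2 - U_X = 28 - 6.5 = 21.5.
Step 4: Ties are present, so use the tie-corrected normal approximation (with continuity correction) for the p-value.
Step 5: p-value = 0.184875; compare to alpha = 0.1. fail to reject H0.

U_X = 6.5, p = 0.184875, fail to reject H0 at alpha = 0.1.


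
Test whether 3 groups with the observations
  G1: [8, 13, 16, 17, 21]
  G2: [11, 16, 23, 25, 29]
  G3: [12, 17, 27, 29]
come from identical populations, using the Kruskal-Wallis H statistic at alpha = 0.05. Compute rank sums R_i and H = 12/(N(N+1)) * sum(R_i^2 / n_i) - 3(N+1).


Step 1: Combine all N = 14 observations and assign midranks.
sorted (value, group, rank): (8,G1,1), (11,G2,2), (12,G3,3), (13,G1,4), (16,G1,5.5), (16,G2,5.5), (17,G1,7.5), (17,G3,7.5), (21,G1,9), (23,G2,10), (25,G2,11), (27,G3,12), (29,G2,13.5), (29,G3,13.5)
Step 2: Sum ranks within each group.
R_1 = 27 (n_1 = 5)
R_2 = 42 (n_2 = 5)
R_3 = 36 (n_3 = 4)
Step 3: H = 12/(N(N+1)) * sum(R_i^2/n_i) - 3(N+1)
     = 12/(14*15) * (27^2/5 + 42^2/5 + 36^2/4) - 3*15
     = 0.057143 * 822.6 - 45
     = 2.005714.
Step 4: Ties present; correction factor C = 1 - 18/(14^3 - 14) = 0.993407. Corrected H = 2.005714 / 0.993407 = 2.019027.
Step 5: Under H0, H ~ chi^2(2); p-value = 0.364396.
Step 6: alpha = 0.05. fail to reject H0.

H = 2.0190, df = 2, p = 0.364396, fail to reject H0.


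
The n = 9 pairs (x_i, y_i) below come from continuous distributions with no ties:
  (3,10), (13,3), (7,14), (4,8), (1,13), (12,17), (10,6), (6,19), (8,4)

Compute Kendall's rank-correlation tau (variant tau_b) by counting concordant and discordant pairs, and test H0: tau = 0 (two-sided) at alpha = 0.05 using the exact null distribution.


Step 1: Enumerate the 36 unordered pairs (i,j) with i<j and classify each by sign(x_j-x_i) * sign(y_j-y_i).
  (1,2):dx=+10,dy=-7->D; (1,3):dx=+4,dy=+4->C; (1,4):dx=+1,dy=-2->D; (1,5):dx=-2,dy=+3->D
  (1,6):dx=+9,dy=+7->C; (1,7):dx=+7,dy=-4->D; (1,8):dx=+3,dy=+9->C; (1,9):dx=+5,dy=-6->D
  (2,3):dx=-6,dy=+11->D; (2,4):dx=-9,dy=+5->D; (2,5):dx=-12,dy=+10->D; (2,6):dx=-1,dy=+14->D
  (2,7):dx=-3,dy=+3->D; (2,8):dx=-7,dy=+16->D; (2,9):dx=-5,dy=+1->D; (3,4):dx=-3,dy=-6->C
  (3,5):dx=-6,dy=-1->C; (3,6):dx=+5,dy=+3->C; (3,7):dx=+3,dy=-8->D; (3,8):dx=-1,dy=+5->D
  (3,9):dx=+1,dy=-10->D; (4,5):dx=-3,dy=+5->D; (4,6):dx=+8,dy=+9->C; (4,7):dx=+6,dy=-2->D
  (4,8):dx=+2,dy=+11->C; (4,9):dx=+4,dy=-4->D; (5,6):dx=+11,dy=+4->C; (5,7):dx=+9,dy=-7->D
  (5,8):dx=+5,dy=+6->C; (5,9):dx=+7,dy=-9->D; (6,7):dx=-2,dy=-11->C; (6,8):dx=-6,dy=+2->D
  (6,9):dx=-4,dy=-13->C; (7,8):dx=-4,dy=+13->D; (7,9):dx=-2,dy=-2->C; (8,9):dx=+2,dy=-15->D
Step 2: C = 13, D = 23, total pairs = 36.
Step 3: tau = (C - D)/(n(n-1)/2) = (13 - 23)/36 = -0.277778.
Step 4: Exact two-sided p-value (enumerate n! = 362880 permutations of y under H0): p = 0.358488.
Step 5: alpha = 0.05. fail to reject H0.

tau_b = -0.2778 (C=13, D=23), p = 0.358488, fail to reject H0.


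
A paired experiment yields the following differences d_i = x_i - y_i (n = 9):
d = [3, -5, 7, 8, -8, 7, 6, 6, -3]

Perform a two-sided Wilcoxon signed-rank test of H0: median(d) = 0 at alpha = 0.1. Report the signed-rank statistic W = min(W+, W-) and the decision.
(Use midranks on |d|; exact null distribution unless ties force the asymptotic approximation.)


Step 1: Drop any zero differences (none here) and take |d_i|.
|d| = [3, 5, 7, 8, 8, 7, 6, 6, 3]
Step 2: Midrank |d_i| (ties get averaged ranks).
ranks: |3|->1.5, |5|->3, |7|->6.5, |8|->8.5, |8|->8.5, |7|->6.5, |6|->4.5, |6|->4.5, |3|->1.5
Step 3: Attach original signs; sum ranks with positive sign and with negative sign.
W+ = 1.5 + 6.5 + 8.5 + 6.5 + 4.5 + 4.5 = 32
W- = 3 + 8.5 + 1.5 = 13
(Check: W+ + W- = 45 should equal n(n+1)/2 = 45.)
Step 4: Test statistic W = min(W+, W-) = 13.
Step 5: Ties in |d|, so use the tie-corrected normal approximation.
        E[W] = n(n+1)/4 = 9*10/4 = 22.5.
        Tie groups: |d|=3 (t=2), |d|=6 (t=2), |d|=7 (t=2), |d|=8 (t=2); sum(t^3 - t) = 24.
        Var[W] = n(n+1)(2n+1)/24 - sum(t^3-t)/48 = 1710/24 - 24/48 = 70.75.
        z = (W - E[W]) / sqrt(Var[W]) = (13 - 22.5) / 8.4113 = -1.1294.
        Two-sided p = 2*Phi(z) = 0.258715.
Step 6: alpha = 0.1. fail to reject H0.

W+ = 32, W- = 13, W = min = 13, p = 0.258715, fail to reject H0.


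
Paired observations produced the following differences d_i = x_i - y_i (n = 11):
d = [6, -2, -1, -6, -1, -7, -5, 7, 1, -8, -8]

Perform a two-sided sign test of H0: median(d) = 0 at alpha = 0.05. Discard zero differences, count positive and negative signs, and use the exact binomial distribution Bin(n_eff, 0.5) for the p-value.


Step 1: Discard zero differences. Original n = 11; n_eff = number of nonzero differences = 11.
Nonzero differences (with sign): +6, -2, -1, -6, -1, -7, -5, +7, +1, -8, -8
Step 2: Count signs: positive = 3, negative = 8.
Step 3: Under H0: P(positive) = 0.5, so the number of positives S ~ Bin(11, 0.5).
Step 4: Two-sided exact p-value = sum of Bin(11,0.5) probabilities at or below the observed probability = 0.226562.
Step 5: alpha = 0.05. fail to reject H0.

n_eff = 11, pos = 3, neg = 8, p = 0.226562, fail to reject H0.


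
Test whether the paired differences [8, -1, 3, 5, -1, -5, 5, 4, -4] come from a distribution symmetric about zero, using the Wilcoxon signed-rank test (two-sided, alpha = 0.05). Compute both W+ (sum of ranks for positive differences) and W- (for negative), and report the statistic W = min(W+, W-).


Step 1: Drop any zero differences (none here) and take |d_i|.
|d| = [8, 1, 3, 5, 1, 5, 5, 4, 4]
Step 2: Midrank |d_i| (ties get averaged ranks).
ranks: |8|->9, |1|->1.5, |3|->3, |5|->7, |1|->1.5, |5|->7, |5|->7, |4|->4.5, |4|->4.5
Step 3: Attach original signs; sum ranks with positive sign and with negative sign.
W+ = 9 + 3 + 7 + 7 + 4.5 = 30.5
W- = 1.5 + 1.5 + 7 + 4.5 = 14.5
(Check: W+ + W- = 45 should equal n(n+1)/2 = 45.)
Step 4: Test statistic W = min(W+, W-) = 14.5.
Step 5: Ties in |d|, so use the tie-corrected normal approximation.
        E[W] = n(n+1)/4 = 9*10/4 = 22.5.
        Tie groups: |d|=1 (t=2), |d|=4 (t=2), |d|=5 (t=3); sum(t^3 - t) = 36.
        Var[W] = n(n+1)(2n+1)/24 - sum(t^3-t)/48 = 1710/24 - 36/48 = 70.5.
        z = (W - E[W]) / sqrt(Var[W]) = (14.5 - 22.5) / 8.3964 = -0.9528.
        Two-sided p = 2*Phi(z) = 0.340698.
Step 6: alpha = 0.05. fail to reject H0.

W+ = 30.5, W- = 14.5, W = min = 14.5, p = 0.340698, fail to reject H0.


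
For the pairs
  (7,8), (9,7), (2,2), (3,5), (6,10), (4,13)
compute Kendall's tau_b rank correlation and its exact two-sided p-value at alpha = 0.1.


Step 1: Enumerate the 15 unordered pairs (i,j) with i<j and classify each by sign(x_j-x_i) * sign(y_j-y_i).
  (1,2):dx=+2,dy=-1->D; (1,3):dx=-5,dy=-6->C; (1,4):dx=-4,dy=-3->C; (1,5):dx=-1,dy=+2->D
  (1,6):dx=-3,dy=+5->D; (2,3):dx=-7,dy=-5->C; (2,4):dx=-6,dy=-2->C; (2,5):dx=-3,dy=+3->D
  (2,6):dx=-5,dy=+6->D; (3,4):dx=+1,dy=+3->C; (3,5):dx=+4,dy=+8->C; (3,6):dx=+2,dy=+11->C
  (4,5):dx=+3,dy=+5->C; (4,6):dx=+1,dy=+8->C; (5,6):dx=-2,dy=+3->D
Step 2: C = 9, D = 6, total pairs = 15.
Step 3: tau = (C - D)/(n(n-1)/2) = (9 - 6)/15 = 0.200000.
Step 4: Exact two-sided p-value (enumerate n! = 720 permutations of y under H0): p = 0.719444.
Step 5: alpha = 0.1. fail to reject H0.

tau_b = 0.2000 (C=9, D=6), p = 0.719444, fail to reject H0.


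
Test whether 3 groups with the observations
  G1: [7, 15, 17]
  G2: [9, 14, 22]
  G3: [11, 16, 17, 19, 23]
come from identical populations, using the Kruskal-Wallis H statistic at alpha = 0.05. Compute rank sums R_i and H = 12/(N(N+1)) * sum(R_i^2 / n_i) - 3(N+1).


Step 1: Combine all N = 11 observations and assign midranks.
sorted (value, group, rank): (7,G1,1), (9,G2,2), (11,G3,3), (14,G2,4), (15,G1,5), (16,G3,6), (17,G1,7.5), (17,G3,7.5), (19,G3,9), (22,G2,10), (23,G3,11)
Step 2: Sum ranks within each group.
R_1 = 13.5 (n_1 = 3)
R_2 = 16 (n_2 = 3)
R_3 = 36.5 (n_3 = 5)
Step 3: H = 12/(N(N+1)) * sum(R_i^2/n_i) - 3(N+1)
     = 12/(11*12) * (13.5^2/3 + 16^2/3 + 36.5^2/5) - 3*12
     = 0.090909 * 412.533 - 36
     = 1.503030.
Step 4: Ties present; correction factor C = 1 - 6/(11^3 - 11) = 0.995455. Corrected H = 1.503030 / 0.995455 = 1.509893.
Step 5: Under H0, H ~ chi^2(2); p-value = 0.470036.
Step 6: alpha = 0.05. fail to reject H0.

H = 1.5099, df = 2, p = 0.470036, fail to reject H0.


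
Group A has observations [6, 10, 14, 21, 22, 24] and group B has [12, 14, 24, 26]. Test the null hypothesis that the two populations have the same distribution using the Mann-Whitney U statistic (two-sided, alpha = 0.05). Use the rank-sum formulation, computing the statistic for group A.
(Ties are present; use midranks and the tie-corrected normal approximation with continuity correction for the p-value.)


Step 1: Combine and sort all 10 observations; assign midranks.
sorted (value, group): (6,X), (10,X), (12,Y), (14,X), (14,Y), (21,X), (22,X), (24,X), (24,Y), (26,Y)
ranks: 6->1, 10->2, 12->3, 14->4.5, 14->4.5, 21->6, 22->7, 24->8.5, 24->8.5, 26->10
Step 2: Rank sum for X: R1 = 1 + 2 + 4.5 + 6 + 7 + 8.5 = 29.
Step 3: U_X = R1 - n1(n1+1)/2 = 29 - 6*7/2 = 29 - 21 = 8.
       U_Y = n1*n2 - U_X = 24 - 8 = 16.
Step 4: Ties are present, so use the tie-corrected normal approximation (with continuity correction) for the p-value.
Step 5: p-value = 0.452793; compare to alpha = 0.05. fail to reject H0.

U_X = 8, p = 0.452793, fail to reject H0 at alpha = 0.05.


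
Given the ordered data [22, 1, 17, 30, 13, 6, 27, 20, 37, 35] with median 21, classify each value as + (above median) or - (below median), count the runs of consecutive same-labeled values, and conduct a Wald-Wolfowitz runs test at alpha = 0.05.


Step 1: Compute median = 21; label A = above, B = below.
Labels in order: ABBABBABAA  (n_A = 5, n_B = 5)
Step 2: Count runs R = 7.
Step 3: Under H0 (random ordering), E[R] = 2*n_A*n_B/(n_A+n_B) + 1 = 2*5*5/10 + 1 = 6.0000.
        Var[R] = 2*n_A*n_B*(2*n_A*n_B - n_A - n_B) / ((n_A+n_B)^2 * (n_A+n_B-1)) = 2000/900 = 2.2222.
        SD[R] = 1.4907.
Step 4: Continuity-corrected z = (R - 0.5 - E[R]) / SD[R] = (7 - 0.5 - 6.0000) / 1.4907 = 0.3354.
Step 5: Two-sided p-value via normal approximation = 2*(1 - Phi(|z|)) = 0.737316.
Step 6: alpha = 0.05. fail to reject H0.

R = 7, z = 0.3354, p = 0.737316, fail to reject H0.


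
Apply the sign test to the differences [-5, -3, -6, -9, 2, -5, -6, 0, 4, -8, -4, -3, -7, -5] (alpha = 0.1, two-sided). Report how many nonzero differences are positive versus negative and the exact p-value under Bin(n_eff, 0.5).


Step 1: Discard zero differences. Original n = 14; n_eff = number of nonzero differences = 13.
Nonzero differences (with sign): -5, -3, -6, -9, +2, -5, -6, +4, -8, -4, -3, -7, -5
Step 2: Count signs: positive = 2, negative = 11.
Step 3: Under H0: P(positive) = 0.5, so the number of positives S ~ Bin(13, 0.5).
Step 4: Two-sided exact p-value = sum of Bin(13,0.5) probabilities at or below the observed probability = 0.022461.
Step 5: alpha = 0.1. reject H0.

n_eff = 13, pos = 2, neg = 11, p = 0.022461, reject H0.


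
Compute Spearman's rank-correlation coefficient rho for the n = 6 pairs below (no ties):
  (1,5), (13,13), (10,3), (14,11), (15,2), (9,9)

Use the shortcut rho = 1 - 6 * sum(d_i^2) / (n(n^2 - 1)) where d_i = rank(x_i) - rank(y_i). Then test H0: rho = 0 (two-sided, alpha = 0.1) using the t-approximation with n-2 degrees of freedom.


Step 1: Rank x and y separately (midranks; no ties here).
rank(x): 1->1, 13->4, 10->3, 14->5, 15->6, 9->2
rank(y): 5->3, 13->6, 3->2, 11->5, 2->1, 9->4
Step 2: d_i = R_x(i) - R_y(i); compute d_i^2.
  (1-3)^2=4, (4-6)^2=4, (3-2)^2=1, (5-5)^2=0, (6-1)^2=25, (2-4)^2=4
sum(d^2) = 38.
Step 3: rho = 1 - 6*38 / (6*(6^2 - 1)) = 1 - 228/210 = -0.085714.
Step 4: Under H0, t = rho * sqrt((n-2)/(1-rho^2)) = -0.1721 ~ t(4).
Step 5: Two-sided p-value from the t-distribution with 4 df = 0.871743.
Step 6: alpha = 0.1. fail to reject H0.

rho = -0.0857, p = 0.871743, fail to reject H0 at alpha = 0.1.


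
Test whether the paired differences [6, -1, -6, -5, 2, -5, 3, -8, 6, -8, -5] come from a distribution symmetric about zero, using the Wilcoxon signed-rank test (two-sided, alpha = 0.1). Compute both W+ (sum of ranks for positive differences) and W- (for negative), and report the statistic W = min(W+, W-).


Step 1: Drop any zero differences (none here) and take |d_i|.
|d| = [6, 1, 6, 5, 2, 5, 3, 8, 6, 8, 5]
Step 2: Midrank |d_i| (ties get averaged ranks).
ranks: |6|->8, |1|->1, |6|->8, |5|->5, |2|->2, |5|->5, |3|->3, |8|->10.5, |6|->8, |8|->10.5, |5|->5
Step 3: Attach original signs; sum ranks with positive sign and with negative sign.
W+ = 8 + 2 + 3 + 8 = 21
W- = 1 + 8 + 5 + 5 + 10.5 + 10.5 + 5 = 45
(Check: W+ + W- = 66 should equal n(n+1)/2 = 66.)
Step 4: Test statistic W = min(W+, W-) = 21.
Step 5: Ties in |d|, so use the tie-corrected normal approximation.
        E[W] = n(n+1)/4 = 11*12/4 = 33.
        Tie groups: |d|=5 (t=3), |d|=6 (t=3), |d|=8 (t=2); sum(t^3 - t) = 54.
        Var[W] = n(n+1)(2n+1)/24 - sum(t^3-t)/48 = 3036/24 - 54/48 = 125.375.
        z = (W - E[W]) / sqrt(Var[W]) = (21 - 33) / 11.1971 = -1.0717.
        Two-sided p = 2*Phi(z) = 0.283852.
Step 6: alpha = 0.1. fail to reject H0.

W+ = 21, W- = 45, W = min = 21, p = 0.283852, fail to reject H0.


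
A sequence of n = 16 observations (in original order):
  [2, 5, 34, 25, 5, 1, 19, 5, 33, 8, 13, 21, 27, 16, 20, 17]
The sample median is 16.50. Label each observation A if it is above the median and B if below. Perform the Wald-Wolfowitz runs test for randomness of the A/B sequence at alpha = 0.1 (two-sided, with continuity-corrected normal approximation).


Step 1: Compute median = 16.50; label A = above, B = below.
Labels in order: BBAABBABABBAABAA  (n_A = 8, n_B = 8)
Step 2: Count runs R = 10.
Step 3: Under H0 (random ordering), E[R] = 2*n_A*n_B/(n_A+n_B) + 1 = 2*8*8/16 + 1 = 9.0000.
        Var[R] = 2*n_A*n_B*(2*n_A*n_B - n_A - n_B) / ((n_A+n_B)^2 * (n_A+n_B-1)) = 14336/3840 = 3.7333.
        SD[R] = 1.9322.
Step 4: Continuity-corrected z = (R - 0.5 - E[R]) / SD[R] = (10 - 0.5 - 9.0000) / 1.9322 = 0.2588.
Step 5: Two-sided p-value via normal approximation = 2*(1 - Phi(|z|)) = 0.795809.
Step 6: alpha = 0.1. fail to reject H0.

R = 10, z = 0.2588, p = 0.795809, fail to reject H0.


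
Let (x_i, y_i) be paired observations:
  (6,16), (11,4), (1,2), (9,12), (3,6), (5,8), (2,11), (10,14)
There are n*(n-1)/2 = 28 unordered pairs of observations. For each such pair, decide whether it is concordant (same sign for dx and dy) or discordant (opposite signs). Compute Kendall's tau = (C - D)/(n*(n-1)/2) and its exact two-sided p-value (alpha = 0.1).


Step 1: Enumerate the 28 unordered pairs (i,j) with i<j and classify each by sign(x_j-x_i) * sign(y_j-y_i).
  (1,2):dx=+5,dy=-12->D; (1,3):dx=-5,dy=-14->C; (1,4):dx=+3,dy=-4->D; (1,5):dx=-3,dy=-10->C
  (1,6):dx=-1,dy=-8->C; (1,7):dx=-4,dy=-5->C; (1,8):dx=+4,dy=-2->D; (2,3):dx=-10,dy=-2->C
  (2,4):dx=-2,dy=+8->D; (2,5):dx=-8,dy=+2->D; (2,6):dx=-6,dy=+4->D; (2,7):dx=-9,dy=+7->D
  (2,8):dx=-1,dy=+10->D; (3,4):dx=+8,dy=+10->C; (3,5):dx=+2,dy=+4->C; (3,6):dx=+4,dy=+6->C
  (3,7):dx=+1,dy=+9->C; (3,8):dx=+9,dy=+12->C; (4,5):dx=-6,dy=-6->C; (4,6):dx=-4,dy=-4->C
  (4,7):dx=-7,dy=-1->C; (4,8):dx=+1,dy=+2->C; (5,6):dx=+2,dy=+2->C; (5,7):dx=-1,dy=+5->D
  (5,8):dx=+7,dy=+8->C; (6,7):dx=-3,dy=+3->D; (6,8):dx=+5,dy=+6->C; (7,8):dx=+8,dy=+3->C
Step 2: C = 18, D = 10, total pairs = 28.
Step 3: tau = (C - D)/(n(n-1)/2) = (18 - 10)/28 = 0.285714.
Step 4: Exact two-sided p-value (enumerate n! = 40320 permutations of y under H0): p = 0.398760.
Step 5: alpha = 0.1. fail to reject H0.

tau_b = 0.2857 (C=18, D=10), p = 0.398760, fail to reject H0.


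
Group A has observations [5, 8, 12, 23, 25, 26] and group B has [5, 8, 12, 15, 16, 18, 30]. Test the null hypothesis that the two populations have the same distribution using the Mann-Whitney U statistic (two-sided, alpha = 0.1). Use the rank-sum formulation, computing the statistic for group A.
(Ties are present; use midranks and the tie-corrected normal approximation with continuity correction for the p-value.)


Step 1: Combine and sort all 13 observations; assign midranks.
sorted (value, group): (5,X), (5,Y), (8,X), (8,Y), (12,X), (12,Y), (15,Y), (16,Y), (18,Y), (23,X), (25,X), (26,X), (30,Y)
ranks: 5->1.5, 5->1.5, 8->3.5, 8->3.5, 12->5.5, 12->5.5, 15->7, 16->8, 18->9, 23->10, 25->11, 26->12, 30->13
Step 2: Rank sum for X: R1 = 1.5 + 3.5 + 5.5 + 10 + 11 + 12 = 43.5.
Step 3: U_X = R1 - n1(n1+1)/2 = 43.5 - 6*7/2 = 43.5 - 21 = 22.5.
       U_Y = n1*n2 - U_X = 42 - 22.5 = 19.5.
Step 4: Ties are present, so use the tie-corrected normal approximation (with continuity correction) for the p-value.
Step 5: p-value = 0.885935; compare to alpha = 0.1. fail to reject H0.

U_X = 22.5, p = 0.885935, fail to reject H0 at alpha = 0.1.


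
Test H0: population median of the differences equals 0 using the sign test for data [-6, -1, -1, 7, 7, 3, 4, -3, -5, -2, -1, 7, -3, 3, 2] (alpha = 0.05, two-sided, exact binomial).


Step 1: Discard zero differences. Original n = 15; n_eff = number of nonzero differences = 15.
Nonzero differences (with sign): -6, -1, -1, +7, +7, +3, +4, -3, -5, -2, -1, +7, -3, +3, +2
Step 2: Count signs: positive = 7, negative = 8.
Step 3: Under H0: P(positive) = 0.5, so the number of positives S ~ Bin(15, 0.5).
Step 4: Two-sided exact p-value = sum of Bin(15,0.5) probabilities at or below the observed probability = 1.000000.
Step 5: alpha = 0.05. fail to reject H0.

n_eff = 15, pos = 7, neg = 8, p = 1.000000, fail to reject H0.


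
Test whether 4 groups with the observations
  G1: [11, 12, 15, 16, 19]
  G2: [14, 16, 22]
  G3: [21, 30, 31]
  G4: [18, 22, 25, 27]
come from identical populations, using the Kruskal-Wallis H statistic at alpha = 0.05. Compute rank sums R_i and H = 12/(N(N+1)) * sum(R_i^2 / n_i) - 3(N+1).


Step 1: Combine all N = 15 observations and assign midranks.
sorted (value, group, rank): (11,G1,1), (12,G1,2), (14,G2,3), (15,G1,4), (16,G1,5.5), (16,G2,5.5), (18,G4,7), (19,G1,8), (21,G3,9), (22,G2,10.5), (22,G4,10.5), (25,G4,12), (27,G4,13), (30,G3,14), (31,G3,15)
Step 2: Sum ranks within each group.
R_1 = 20.5 (n_1 = 5)
R_2 = 19 (n_2 = 3)
R_3 = 38 (n_3 = 3)
R_4 = 42.5 (n_4 = 4)
Step 3: H = 12/(N(N+1)) * sum(R_i^2/n_i) - 3(N+1)
     = 12/(15*16) * (20.5^2/5 + 19^2/3 + 38^2/3 + 42.5^2/4) - 3*16
     = 0.050000 * 1137.28 - 48
     = 8.863958.
Step 4: Ties present; correction factor C = 1 - 12/(15^3 - 15) = 0.996429. Corrected H = 8.863958 / 0.996429 = 8.895729.
Step 5: Under H0, H ~ chi^2(3); p-value = 0.030710.
Step 6: alpha = 0.05. reject H0.

H = 8.8957, df = 3, p = 0.030710, reject H0.


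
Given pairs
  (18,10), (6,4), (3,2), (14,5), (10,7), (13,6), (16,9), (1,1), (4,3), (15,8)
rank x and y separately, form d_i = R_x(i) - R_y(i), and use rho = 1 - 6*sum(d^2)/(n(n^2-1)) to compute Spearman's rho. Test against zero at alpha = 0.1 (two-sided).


Step 1: Rank x and y separately (midranks; no ties here).
rank(x): 18->10, 6->4, 3->2, 14->7, 10->5, 13->6, 16->9, 1->1, 4->3, 15->8
rank(y): 10->10, 4->4, 2->2, 5->5, 7->7, 6->6, 9->9, 1->1, 3->3, 8->8
Step 2: d_i = R_x(i) - R_y(i); compute d_i^2.
  (10-10)^2=0, (4-4)^2=0, (2-2)^2=0, (7-5)^2=4, (5-7)^2=4, (6-6)^2=0, (9-9)^2=0, (1-1)^2=0, (3-3)^2=0, (8-8)^2=0
sum(d^2) = 8.
Step 3: rho = 1 - 6*8 / (10*(10^2 - 1)) = 1 - 48/990 = 0.951515.
Step 4: Under H0, t = rho * sqrt((n-2)/(1-rho^2)) = 8.7493 ~ t(8).
Step 5: Two-sided p-value from the t-distribution with 8 df = 0.000023.
Step 6: alpha = 0.1. reject H0.

rho = 0.9515, p = 0.000023, reject H0 at alpha = 0.1.


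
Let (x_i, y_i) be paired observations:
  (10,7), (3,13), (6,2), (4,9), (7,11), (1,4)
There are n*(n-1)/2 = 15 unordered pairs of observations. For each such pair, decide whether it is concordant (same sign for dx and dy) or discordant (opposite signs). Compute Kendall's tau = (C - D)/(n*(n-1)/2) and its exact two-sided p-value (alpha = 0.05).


Step 1: Enumerate the 15 unordered pairs (i,j) with i<j and classify each by sign(x_j-x_i) * sign(y_j-y_i).
  (1,2):dx=-7,dy=+6->D; (1,3):dx=-4,dy=-5->C; (1,4):dx=-6,dy=+2->D; (1,5):dx=-3,dy=+4->D
  (1,6):dx=-9,dy=-3->C; (2,3):dx=+3,dy=-11->D; (2,4):dx=+1,dy=-4->D; (2,5):dx=+4,dy=-2->D
  (2,6):dx=-2,dy=-9->C; (3,4):dx=-2,dy=+7->D; (3,5):dx=+1,dy=+9->C; (3,6):dx=-5,dy=+2->D
  (4,5):dx=+3,dy=+2->C; (4,6):dx=-3,dy=-5->C; (5,6):dx=-6,dy=-7->C
Step 2: C = 7, D = 8, total pairs = 15.
Step 3: tau = (C - D)/(n(n-1)/2) = (7 - 8)/15 = -0.066667.
Step 4: Exact two-sided p-value (enumerate n! = 720 permutations of y under H0): p = 1.000000.
Step 5: alpha = 0.05. fail to reject H0.

tau_b = -0.0667 (C=7, D=8), p = 1.000000, fail to reject H0.


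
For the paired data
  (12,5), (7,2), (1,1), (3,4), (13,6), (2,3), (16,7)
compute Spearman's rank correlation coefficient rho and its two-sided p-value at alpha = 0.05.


Step 1: Rank x and y separately (midranks; no ties here).
rank(x): 12->5, 7->4, 1->1, 3->3, 13->6, 2->2, 16->7
rank(y): 5->5, 2->2, 1->1, 4->4, 6->6, 3->3, 7->7
Step 2: d_i = R_x(i) - R_y(i); compute d_i^2.
  (5-5)^2=0, (4-2)^2=4, (1-1)^2=0, (3-4)^2=1, (6-6)^2=0, (2-3)^2=1, (7-7)^2=0
sum(d^2) = 6.
Step 3: rho = 1 - 6*6 / (7*(7^2 - 1)) = 1 - 36/336 = 0.892857.
Step 4: Under H0, t = rho * sqrt((n-2)/(1-rho^2)) = 4.4333 ~ t(5).
Step 5: Two-sided p-value from the t-distribution with 5 df = 0.006807.
Step 6: alpha = 0.05. reject H0.

rho = 0.8929, p = 0.006807, reject H0 at alpha = 0.05.


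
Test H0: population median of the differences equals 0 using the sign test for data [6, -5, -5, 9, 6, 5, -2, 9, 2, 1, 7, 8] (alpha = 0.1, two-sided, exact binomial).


Step 1: Discard zero differences. Original n = 12; n_eff = number of nonzero differences = 12.
Nonzero differences (with sign): +6, -5, -5, +9, +6, +5, -2, +9, +2, +1, +7, +8
Step 2: Count signs: positive = 9, negative = 3.
Step 3: Under H0: P(positive) = 0.5, so the number of positives S ~ Bin(12, 0.5).
Step 4: Two-sided exact p-value = sum of Bin(12,0.5) probabilities at or below the observed probability = 0.145996.
Step 5: alpha = 0.1. fail to reject H0.

n_eff = 12, pos = 9, neg = 3, p = 0.145996, fail to reject H0.


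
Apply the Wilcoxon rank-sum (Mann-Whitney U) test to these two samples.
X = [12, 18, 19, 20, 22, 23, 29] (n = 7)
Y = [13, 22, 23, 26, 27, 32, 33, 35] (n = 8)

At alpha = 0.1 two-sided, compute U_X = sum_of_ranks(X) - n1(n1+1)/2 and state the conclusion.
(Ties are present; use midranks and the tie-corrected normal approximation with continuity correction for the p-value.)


Step 1: Combine and sort all 15 observations; assign midranks.
sorted (value, group): (12,X), (13,Y), (18,X), (19,X), (20,X), (22,X), (22,Y), (23,X), (23,Y), (26,Y), (27,Y), (29,X), (32,Y), (33,Y), (35,Y)
ranks: 12->1, 13->2, 18->3, 19->4, 20->5, 22->6.5, 22->6.5, 23->8.5, 23->8.5, 26->10, 27->11, 29->12, 32->13, 33->14, 35->15
Step 2: Rank sum for X: R1 = 1 + 3 + 4 + 5 + 6.5 + 8.5 + 12 = 40.
Step 3: U_X = R1 - n1(n1+1)/2 = 40 - 7*8/2 = 40 - 28 = 12.
       U_Y = n1*n2 - U_X = 56 - 12 = 44.
Step 4: Ties are present, so use the tie-corrected normal approximation (with continuity correction) for the p-value.
Step 5: p-value = 0.072337; compare to alpha = 0.1. reject H0.

U_X = 12, p = 0.072337, reject H0 at alpha = 0.1.


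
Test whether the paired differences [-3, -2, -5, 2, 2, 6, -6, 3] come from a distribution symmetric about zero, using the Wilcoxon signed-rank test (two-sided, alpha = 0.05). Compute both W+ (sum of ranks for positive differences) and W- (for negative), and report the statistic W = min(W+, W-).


Step 1: Drop any zero differences (none here) and take |d_i|.
|d| = [3, 2, 5, 2, 2, 6, 6, 3]
Step 2: Midrank |d_i| (ties get averaged ranks).
ranks: |3|->4.5, |2|->2, |5|->6, |2|->2, |2|->2, |6|->7.5, |6|->7.5, |3|->4.5
Step 3: Attach original signs; sum ranks with positive sign and with negative sign.
W+ = 2 + 2 + 7.5 + 4.5 = 16
W- = 4.5 + 2 + 6 + 7.5 = 20
(Check: W+ + W- = 36 should equal n(n+1)/2 = 36.)
Step 4: Test statistic W = min(W+, W-) = 16.
Step 5: Ties in |d|, so use the tie-corrected normal approximation.
        E[W] = n(n+1)/4 = 8*9/4 = 18.
        Tie groups: |d|=2 (t=3), |d|=3 (t=2), |d|=6 (t=2); sum(t^3 - t) = 36.
        Var[W] = n(n+1)(2n+1)/24 - sum(t^3-t)/48 = 1224/24 - 36/48 = 50.25.
        z = (W - E[W]) / sqrt(Var[W]) = (16 - 18) / 7.0887 = -0.2821.
        Two-sided p = 2*Phi(z) = 0.777838.
Step 6: alpha = 0.05. fail to reject H0.

W+ = 16, W- = 20, W = min = 16, p = 0.777838, fail to reject H0.


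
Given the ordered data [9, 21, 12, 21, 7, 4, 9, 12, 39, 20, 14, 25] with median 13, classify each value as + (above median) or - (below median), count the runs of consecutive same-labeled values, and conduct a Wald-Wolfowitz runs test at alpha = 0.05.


Step 1: Compute median = 13; label A = above, B = below.
Labels in order: BABABBBBAAAA  (n_A = 6, n_B = 6)
Step 2: Count runs R = 6.
Step 3: Under H0 (random ordering), E[R] = 2*n_A*n_B/(n_A+n_B) + 1 = 2*6*6/12 + 1 = 7.0000.
        Var[R] = 2*n_A*n_B*(2*n_A*n_B - n_A - n_B) / ((n_A+n_B)^2 * (n_A+n_B-1)) = 4320/1584 = 2.7273.
        SD[R] = 1.6514.
Step 4: Continuity-corrected z = (R + 0.5 - E[R]) / SD[R] = (6 + 0.5 - 7.0000) / 1.6514 = -0.3028.
Step 5: Two-sided p-value via normal approximation = 2*(1 - Phi(|z|)) = 0.762069.
Step 6: alpha = 0.05. fail to reject H0.

R = 6, z = -0.3028, p = 0.762069, fail to reject H0.
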